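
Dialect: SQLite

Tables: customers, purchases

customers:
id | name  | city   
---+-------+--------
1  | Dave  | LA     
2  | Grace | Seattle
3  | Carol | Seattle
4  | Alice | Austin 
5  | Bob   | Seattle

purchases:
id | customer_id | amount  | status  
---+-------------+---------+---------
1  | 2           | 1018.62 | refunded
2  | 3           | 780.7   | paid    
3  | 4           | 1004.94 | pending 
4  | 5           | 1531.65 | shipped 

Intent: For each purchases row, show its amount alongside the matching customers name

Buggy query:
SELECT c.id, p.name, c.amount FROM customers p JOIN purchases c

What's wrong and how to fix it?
Bug: JOIN with no ON clause produces a cartesian product; every purchases row pairs with every customers row

Fix: Specify the join condition linking the foreign key to the parent id

Corrected query:
SELECT c.id, p.name, c.amount FROM customers p JOIN purchases c ON c.customer_id = p.id

Result:
id | name  | amount 
---+-------+--------
1  | Grace | 1018.62
2  | Carol | 780.7  
3  | Alice | 1004.94
4  | Bob   | 1531.65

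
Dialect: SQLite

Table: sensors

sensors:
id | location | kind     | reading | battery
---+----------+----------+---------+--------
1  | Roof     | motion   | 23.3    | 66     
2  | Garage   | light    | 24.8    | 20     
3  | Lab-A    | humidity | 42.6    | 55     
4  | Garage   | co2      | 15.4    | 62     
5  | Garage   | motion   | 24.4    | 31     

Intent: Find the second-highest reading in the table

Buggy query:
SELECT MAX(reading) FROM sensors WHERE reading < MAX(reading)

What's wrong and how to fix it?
Bug: The inner MAX is an aggregate inside WHERE, which is not allowed

Fix: Put the inner MAX in a scalar subquery

Corrected query:
SELECT MAX(reading) FROM sensors WHERE reading < (SELECT MAX(reading) FROM sensors)

Result:
MAX(reading)
------------
24.8        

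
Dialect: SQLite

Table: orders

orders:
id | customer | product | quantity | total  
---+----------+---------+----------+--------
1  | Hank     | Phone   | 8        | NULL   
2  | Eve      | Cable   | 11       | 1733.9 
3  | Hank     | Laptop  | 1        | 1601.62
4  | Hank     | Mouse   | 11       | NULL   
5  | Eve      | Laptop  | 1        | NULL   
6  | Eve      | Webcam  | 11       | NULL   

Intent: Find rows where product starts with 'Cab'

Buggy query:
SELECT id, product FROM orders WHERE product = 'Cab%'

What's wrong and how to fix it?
Bug: '=' compares the literal string including the % character; pattern matching needs LIKE

Fix: Replace '=' with LIKE so 'Cab%' is treated as a pattern

Corrected query:
SELECT id, product FROM orders WHERE product LIKE 'Cab%'

Result:
id | product
---+--------
2  | Cable  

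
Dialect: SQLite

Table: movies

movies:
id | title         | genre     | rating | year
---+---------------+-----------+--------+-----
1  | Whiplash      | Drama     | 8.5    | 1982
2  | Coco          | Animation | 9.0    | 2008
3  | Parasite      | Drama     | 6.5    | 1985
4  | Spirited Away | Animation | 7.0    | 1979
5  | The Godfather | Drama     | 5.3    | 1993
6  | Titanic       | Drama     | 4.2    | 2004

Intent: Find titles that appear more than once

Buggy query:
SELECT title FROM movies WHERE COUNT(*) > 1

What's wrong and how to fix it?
Bug: WHERE can't reference COUNT(*); aggregates are computed after WHERE

Fix: GROUP BY title, then filter groups with HAVING COUNT(*) > 1

Corrected query:
SELECT title FROM movies GROUP BY title HAVING COUNT(*) > 1

Result:
(no rows)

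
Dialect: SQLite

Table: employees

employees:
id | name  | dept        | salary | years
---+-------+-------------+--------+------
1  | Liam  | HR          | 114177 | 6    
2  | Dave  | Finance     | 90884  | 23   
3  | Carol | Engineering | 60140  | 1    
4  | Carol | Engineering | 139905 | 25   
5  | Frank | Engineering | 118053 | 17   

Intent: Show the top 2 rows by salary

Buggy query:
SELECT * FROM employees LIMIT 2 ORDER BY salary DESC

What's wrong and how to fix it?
Bug: ORDER BY cannot follow LIMIT; LIMIT is the final clause

Fix: Sort with ORDER BY, then apply LIMIT

Corrected query:
SELECT * FROM employees ORDER BY salary DESC LIMIT 2

Result:
id | name  | dept        | salary | years
---+-------+-------------+--------+------
4  | Carol | Engineering | 139905 | 25   
5  | Frank | Engineering | 118053 | 17   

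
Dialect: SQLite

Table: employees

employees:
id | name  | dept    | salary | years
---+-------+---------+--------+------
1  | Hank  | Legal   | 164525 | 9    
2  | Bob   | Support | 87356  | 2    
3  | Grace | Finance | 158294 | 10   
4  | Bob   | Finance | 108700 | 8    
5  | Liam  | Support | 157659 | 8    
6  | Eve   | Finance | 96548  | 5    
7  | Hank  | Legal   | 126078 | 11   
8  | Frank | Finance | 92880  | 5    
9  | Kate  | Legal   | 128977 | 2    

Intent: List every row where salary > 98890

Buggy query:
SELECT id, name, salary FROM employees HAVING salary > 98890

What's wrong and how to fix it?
Bug: HAVING filters the output of aggregation, but this query has no GROUP BY and no aggregate functions, so SQLite rejects it (HAVING clause on a non-aggregate query); the condition here is per row

Fix: Replace HAVING with WHERE since the condition applies to individual rows

Corrected query:
SELECT id, name, salary FROM employees WHERE salary > 98890

Result:
id | name  | salary
---+-------+-------
1  | Hank  | 164525
3  | Grace | 158294
4  | Bob   | 108700
5  | Liam  | 157659
7  | Hank  | 126078
9  | Kate  | 128977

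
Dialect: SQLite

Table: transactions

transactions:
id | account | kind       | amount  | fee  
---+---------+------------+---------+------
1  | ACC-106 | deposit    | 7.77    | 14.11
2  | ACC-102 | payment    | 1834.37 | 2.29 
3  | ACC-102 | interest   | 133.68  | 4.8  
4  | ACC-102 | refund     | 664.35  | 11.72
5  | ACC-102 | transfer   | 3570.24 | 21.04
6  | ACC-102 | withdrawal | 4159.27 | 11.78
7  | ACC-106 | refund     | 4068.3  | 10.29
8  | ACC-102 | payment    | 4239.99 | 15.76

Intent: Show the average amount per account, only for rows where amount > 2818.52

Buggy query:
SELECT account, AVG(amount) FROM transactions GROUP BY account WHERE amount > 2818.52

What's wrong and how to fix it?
Bug: Row-level WHERE must come before GROUP BY in the clause order

Fix: Move the WHERE clause before GROUP BY

Corrected query:
SELECT account, AVG(amount) FROM transactions WHERE amount > 2818.52 GROUP BY account

Result:
account | AVG(amount)
--------+------------
ACC-102 | 3989.833333
ACC-106 | 4068.3     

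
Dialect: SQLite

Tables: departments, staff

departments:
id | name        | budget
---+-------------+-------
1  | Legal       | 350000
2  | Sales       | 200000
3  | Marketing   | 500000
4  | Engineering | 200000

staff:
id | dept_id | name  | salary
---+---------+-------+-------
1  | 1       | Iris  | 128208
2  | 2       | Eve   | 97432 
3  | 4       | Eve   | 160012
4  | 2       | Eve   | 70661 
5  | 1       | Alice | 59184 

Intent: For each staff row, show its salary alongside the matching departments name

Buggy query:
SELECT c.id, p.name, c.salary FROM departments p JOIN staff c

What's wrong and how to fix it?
Bug: JOIN with no ON clause produces a cartesian product; every staff row pairs with every departments row

Fix: Specify the join condition linking the foreign key to the parent id

Corrected query:
SELECT c.id, p.name, c.salary FROM departments p JOIN staff c ON c.dept_id = p.id

Result:
id | name        | salary
---+-------------+-------
1  | Legal       | 128208
2  | Sales       | 97432 
3  | Engineering | 160012
4  | Sales       | 70661 
5  | Legal       | 59184 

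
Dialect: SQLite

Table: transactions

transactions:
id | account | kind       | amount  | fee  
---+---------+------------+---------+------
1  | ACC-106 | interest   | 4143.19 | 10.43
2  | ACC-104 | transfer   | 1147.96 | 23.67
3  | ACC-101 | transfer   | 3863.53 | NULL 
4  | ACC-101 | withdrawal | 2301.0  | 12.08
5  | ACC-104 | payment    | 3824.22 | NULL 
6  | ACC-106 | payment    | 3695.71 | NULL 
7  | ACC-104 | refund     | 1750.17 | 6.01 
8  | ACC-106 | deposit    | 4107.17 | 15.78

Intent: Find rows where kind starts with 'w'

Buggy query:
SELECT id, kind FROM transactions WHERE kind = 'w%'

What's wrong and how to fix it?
Bug: Wildcards only work with LIKE; '=' treats '%' as a literal character

Fix: Use LIKE for wildcard pattern matching

Corrected query:
SELECT id, kind FROM transactions WHERE kind LIKE 'w%'

Result:
id | kind      
---+-----------
4  | withdrawal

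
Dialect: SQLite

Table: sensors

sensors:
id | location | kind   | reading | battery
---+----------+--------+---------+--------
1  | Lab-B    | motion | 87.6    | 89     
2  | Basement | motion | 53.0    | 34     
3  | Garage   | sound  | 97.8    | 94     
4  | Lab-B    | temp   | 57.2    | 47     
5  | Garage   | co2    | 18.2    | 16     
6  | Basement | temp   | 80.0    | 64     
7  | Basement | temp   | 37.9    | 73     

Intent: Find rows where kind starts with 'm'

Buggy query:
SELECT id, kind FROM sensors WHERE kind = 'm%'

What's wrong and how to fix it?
Bug: Wildcards only work with LIKE; '=' treats '%' as a literal character

Fix: Use LIKE for wildcard pattern matching

Corrected query:
SELECT id, kind FROM sensors WHERE kind LIKE 'm%'

Result:
id | kind  
---+-------
1  | motion
2  | motion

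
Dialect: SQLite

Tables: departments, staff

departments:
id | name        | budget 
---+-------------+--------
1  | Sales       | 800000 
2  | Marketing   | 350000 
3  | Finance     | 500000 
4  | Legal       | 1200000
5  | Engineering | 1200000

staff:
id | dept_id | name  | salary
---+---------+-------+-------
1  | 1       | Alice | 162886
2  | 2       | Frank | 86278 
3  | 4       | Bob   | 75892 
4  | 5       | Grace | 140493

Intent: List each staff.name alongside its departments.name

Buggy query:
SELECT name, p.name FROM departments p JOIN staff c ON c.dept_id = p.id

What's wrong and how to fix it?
Bug: Both tables have a 'name' column; the unqualified reference is ambiguous

Fix: Qualify the column with its table alias (c.name)

Corrected query:
SELECT c.name, p.name FROM departments p JOIN staff c ON c.dept_id = p.id

Result:
name  | name       
------+------------
Alice | Sales      
Frank | Marketing  
Bob   | Legal      
Grace | Engineering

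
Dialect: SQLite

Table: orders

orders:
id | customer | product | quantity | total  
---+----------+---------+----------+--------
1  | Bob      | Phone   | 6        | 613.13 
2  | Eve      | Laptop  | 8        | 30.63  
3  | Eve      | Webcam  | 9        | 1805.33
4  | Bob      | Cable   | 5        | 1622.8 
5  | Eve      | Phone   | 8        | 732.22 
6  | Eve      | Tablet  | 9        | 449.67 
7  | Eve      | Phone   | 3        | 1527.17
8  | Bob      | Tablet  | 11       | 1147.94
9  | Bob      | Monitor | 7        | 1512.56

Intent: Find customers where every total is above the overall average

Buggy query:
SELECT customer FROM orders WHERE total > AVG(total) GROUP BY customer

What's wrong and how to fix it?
Bug: AVG() is an aggregate; it can't sit directly in WHERE

Fix: Use a subquery for AVG and a HAVING MIN(...) filter so the condition holds for every row in the group

Corrected query:
SELECT customer FROM orders GROUP BY customer HAVING MIN(total) > (SELECT AVG(total) FROM orders)

Result:
(no rows)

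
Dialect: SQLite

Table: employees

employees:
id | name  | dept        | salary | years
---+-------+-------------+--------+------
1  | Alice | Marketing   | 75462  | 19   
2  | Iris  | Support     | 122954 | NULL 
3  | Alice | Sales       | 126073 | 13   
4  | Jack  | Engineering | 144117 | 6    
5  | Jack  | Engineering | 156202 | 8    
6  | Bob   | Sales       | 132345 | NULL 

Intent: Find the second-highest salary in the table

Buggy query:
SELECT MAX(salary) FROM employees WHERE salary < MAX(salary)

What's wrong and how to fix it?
Bug: The inner MAX is an aggregate inside WHERE, which is not allowed

Fix: Put the inner MAX in a scalar subquery

Corrected query:
SELECT MAX(salary) FROM employees WHERE salary < (SELECT MAX(salary) FROM employees)

Result:
MAX(salary)
-----------
144117     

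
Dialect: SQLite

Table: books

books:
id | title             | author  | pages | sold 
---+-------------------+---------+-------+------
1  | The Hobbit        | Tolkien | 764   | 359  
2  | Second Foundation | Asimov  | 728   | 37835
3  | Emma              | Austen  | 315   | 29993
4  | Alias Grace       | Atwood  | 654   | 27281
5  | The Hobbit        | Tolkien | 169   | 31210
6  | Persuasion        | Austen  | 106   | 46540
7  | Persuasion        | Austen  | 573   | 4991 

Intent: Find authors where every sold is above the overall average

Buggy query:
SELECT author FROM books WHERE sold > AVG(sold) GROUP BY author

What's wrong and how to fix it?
Bug: AVG() is an aggregate; it can't sit directly in WHERE

Fix: Use a subquery for AVG and a HAVING MIN(...) filter so the condition holds for every row in the group

Corrected query:
SELECT author FROM books GROUP BY author HAVING MIN(sold) > (SELECT AVG(sold) FROM books)

Result:
author
------
Asimov
Atwood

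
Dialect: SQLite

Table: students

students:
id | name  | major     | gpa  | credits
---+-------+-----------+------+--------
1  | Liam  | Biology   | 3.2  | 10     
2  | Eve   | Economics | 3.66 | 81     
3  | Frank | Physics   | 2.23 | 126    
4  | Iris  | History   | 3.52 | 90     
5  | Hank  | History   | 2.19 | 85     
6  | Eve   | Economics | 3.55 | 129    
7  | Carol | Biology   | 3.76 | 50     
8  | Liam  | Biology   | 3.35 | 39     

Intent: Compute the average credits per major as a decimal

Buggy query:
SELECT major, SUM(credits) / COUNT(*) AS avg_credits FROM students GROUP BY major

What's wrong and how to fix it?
Bug: SUM(credits) and COUNT(*) are both integers; the division truncates the fractional part

Fix: Cast one side to REAL so the division keeps the fractional part

Corrected query:
SELECT major, SUM(credits) * 1.0 / COUNT(*) AS avg_credits FROM students GROUP BY major

Result:
major     | avg_credits
----------+------------
Biology   | 33         
Economics | 105        
History   | 87.5       
Physics   | 126        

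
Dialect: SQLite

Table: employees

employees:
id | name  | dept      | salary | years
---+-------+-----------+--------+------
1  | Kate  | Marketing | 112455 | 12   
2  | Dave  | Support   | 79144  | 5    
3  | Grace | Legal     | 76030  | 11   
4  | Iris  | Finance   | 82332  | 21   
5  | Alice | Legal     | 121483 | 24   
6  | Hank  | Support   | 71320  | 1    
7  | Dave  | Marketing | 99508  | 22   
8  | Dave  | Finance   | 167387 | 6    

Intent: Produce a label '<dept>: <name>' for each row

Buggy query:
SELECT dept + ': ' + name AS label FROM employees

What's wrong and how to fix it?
Bug: '+' is numeric addition; on text columns SQLite converts them to 0 instead of concatenating

Fix: Replace + with || to concatenate text

Corrected query:
SELECT dept || ': ' || name AS label FROM employees

Result:
label          
---------------
Marketing: Kate
Support: Dave  
Legal: Grace   
Finance: Iris  
Legal: Alice   
Support: Hank  
Marketing: Dave
Finance: Dave  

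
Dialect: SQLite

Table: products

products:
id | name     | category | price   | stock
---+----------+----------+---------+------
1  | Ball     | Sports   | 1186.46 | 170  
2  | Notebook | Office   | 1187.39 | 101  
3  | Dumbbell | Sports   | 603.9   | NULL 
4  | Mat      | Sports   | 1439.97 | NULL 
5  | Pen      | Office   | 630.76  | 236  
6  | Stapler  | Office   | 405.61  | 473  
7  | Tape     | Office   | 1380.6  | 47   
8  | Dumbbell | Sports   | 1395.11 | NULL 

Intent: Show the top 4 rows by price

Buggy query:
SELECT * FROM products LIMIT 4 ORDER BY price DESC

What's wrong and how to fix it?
Bug: ORDER BY cannot follow LIMIT; LIMIT is the final clause

Fix: Swap the clauses: ORDER BY first, then LIMIT

Corrected query:
SELECT * FROM products ORDER BY price DESC LIMIT 4

Result:
id | name     | category | price   | stock
---+----------+----------+---------+------
4  | Mat      | Sports   | 1439.97 | NULL 
8  | Dumbbell | Sports   | 1395.11 | NULL 
7  | Tape     | Office   | 1380.6  | 47   
2  | Notebook | Office   | 1187.39 | 101  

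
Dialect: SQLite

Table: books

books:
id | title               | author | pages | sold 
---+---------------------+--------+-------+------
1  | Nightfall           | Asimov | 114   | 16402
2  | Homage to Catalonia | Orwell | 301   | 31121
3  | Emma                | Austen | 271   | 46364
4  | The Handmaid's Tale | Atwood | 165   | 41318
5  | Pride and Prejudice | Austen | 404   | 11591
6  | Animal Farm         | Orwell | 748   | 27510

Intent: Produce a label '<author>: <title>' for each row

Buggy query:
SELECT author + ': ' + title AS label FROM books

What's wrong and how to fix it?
Bug: '+' is numeric addition; on text columns SQLite converts them to 0 instead of concatenating

Fix: Replace + with || to concatenate text

Corrected query:
SELECT author || ': ' || title AS label FROM books

Result:
label                      
---------------------------
Asimov: Nightfall          
Orwell: Homage to Catalonia
Austen: Emma               
Atwood: The Handmaid's Tale
Austen: Pride and Prejudice
Orwell: Animal Farm        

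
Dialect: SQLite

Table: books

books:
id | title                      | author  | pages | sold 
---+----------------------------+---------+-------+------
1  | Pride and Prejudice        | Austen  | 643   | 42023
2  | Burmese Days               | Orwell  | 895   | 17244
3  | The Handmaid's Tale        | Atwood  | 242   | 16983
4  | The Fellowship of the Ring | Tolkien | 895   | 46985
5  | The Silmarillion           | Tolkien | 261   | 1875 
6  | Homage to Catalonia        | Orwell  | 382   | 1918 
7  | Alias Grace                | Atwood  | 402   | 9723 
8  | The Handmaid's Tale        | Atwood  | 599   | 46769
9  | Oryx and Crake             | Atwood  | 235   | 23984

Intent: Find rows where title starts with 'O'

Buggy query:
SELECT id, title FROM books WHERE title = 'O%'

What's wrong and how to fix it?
Bug: '=' compares the literal string including the % character; pattern matching needs LIKE

Fix: Replace '=' with LIKE so 'O%' is treated as a pattern

Corrected query:
SELECT id, title FROM books WHERE title LIKE 'O%'

Result:
id | title         
---+---------------
9  | Oryx and Crake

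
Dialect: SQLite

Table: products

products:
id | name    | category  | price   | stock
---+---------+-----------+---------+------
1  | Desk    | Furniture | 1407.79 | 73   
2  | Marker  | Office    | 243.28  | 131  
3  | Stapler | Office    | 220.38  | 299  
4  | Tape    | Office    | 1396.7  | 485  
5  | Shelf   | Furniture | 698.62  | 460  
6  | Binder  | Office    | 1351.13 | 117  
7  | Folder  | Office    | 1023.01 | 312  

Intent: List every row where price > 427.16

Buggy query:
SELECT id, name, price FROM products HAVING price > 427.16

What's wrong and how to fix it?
Bug: This is a non-aggregate query (no GROUP BY, no aggregates), so in SQLite the HAVING clause is invalid here; a row-level condition belongs in WHERE

Fix: Use WHERE for row-level filtering

Corrected query:
SELECT id, name, price FROM products WHERE price > 427.16

Result:
id | name   | price  
---+--------+--------
1  | Desk   | 1407.79
4  | Tape   | 1396.7 
5  | Shelf  | 698.62 
6  | Binder | 1351.13
7  | Folder | 1023.01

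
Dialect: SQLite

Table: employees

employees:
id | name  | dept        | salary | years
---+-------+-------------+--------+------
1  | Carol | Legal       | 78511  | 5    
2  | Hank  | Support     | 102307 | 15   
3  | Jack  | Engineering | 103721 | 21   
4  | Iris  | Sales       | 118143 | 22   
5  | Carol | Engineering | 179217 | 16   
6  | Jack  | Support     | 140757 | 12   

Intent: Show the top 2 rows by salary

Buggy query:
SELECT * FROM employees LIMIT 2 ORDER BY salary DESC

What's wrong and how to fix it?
Bug: LIMIT must come after ORDER BY

Fix: Swap the clauses: ORDER BY first, then LIMIT

Corrected query:
SELECT * FROM employees ORDER BY salary DESC LIMIT 2

Result:
id | name  | dept        | salary | years
---+-------+-------------+--------+------
5  | Carol | Engineering | 179217 | 16   
6  | Jack  | Support     | 140757 | 12   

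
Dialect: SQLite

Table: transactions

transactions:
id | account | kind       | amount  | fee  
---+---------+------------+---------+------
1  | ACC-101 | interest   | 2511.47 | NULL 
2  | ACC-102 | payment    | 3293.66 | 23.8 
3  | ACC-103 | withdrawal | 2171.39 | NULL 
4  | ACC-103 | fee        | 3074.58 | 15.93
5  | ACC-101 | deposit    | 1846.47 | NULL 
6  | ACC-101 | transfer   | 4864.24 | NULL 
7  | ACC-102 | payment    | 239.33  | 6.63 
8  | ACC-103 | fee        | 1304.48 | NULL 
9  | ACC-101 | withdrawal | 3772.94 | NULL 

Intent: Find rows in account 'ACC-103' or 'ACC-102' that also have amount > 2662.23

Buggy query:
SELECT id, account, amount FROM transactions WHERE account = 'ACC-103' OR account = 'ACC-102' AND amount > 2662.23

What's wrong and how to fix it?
Bug: Without parentheses, AND is evaluated before OR, so the amount filter only applies to the 'ACC-102' branch

Fix: Group the OR with parentheses (or use IN), then AND the threshold

Corrected query:
SELECT id, account, amount FROM transactions WHERE (account = 'ACC-103' OR account = 'ACC-102') AND amount > 2662.23

Result:
id | account | amount 
---+---------+--------
2  | ACC-102 | 3293.66
4  | ACC-103 | 3074.58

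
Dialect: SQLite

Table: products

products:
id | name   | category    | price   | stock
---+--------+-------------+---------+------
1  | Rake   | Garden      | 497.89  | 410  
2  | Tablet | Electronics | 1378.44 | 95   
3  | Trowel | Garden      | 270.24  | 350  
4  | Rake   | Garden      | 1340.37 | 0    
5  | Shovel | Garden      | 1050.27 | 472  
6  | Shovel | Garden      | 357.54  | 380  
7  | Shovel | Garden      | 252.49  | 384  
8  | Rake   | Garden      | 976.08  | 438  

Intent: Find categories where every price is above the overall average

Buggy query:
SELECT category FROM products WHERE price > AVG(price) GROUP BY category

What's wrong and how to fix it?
Bug: AVG() is an aggregate; it can't sit directly in WHERE

Fix: Compute the overall average in a scalar subquery and compare each group's MIN against it in HAVING

Corrected query:
SELECT category FROM products GROUP BY category HAVING MIN(price) > (SELECT AVG(price) FROM products)

Result:
category   
-----------
Electronics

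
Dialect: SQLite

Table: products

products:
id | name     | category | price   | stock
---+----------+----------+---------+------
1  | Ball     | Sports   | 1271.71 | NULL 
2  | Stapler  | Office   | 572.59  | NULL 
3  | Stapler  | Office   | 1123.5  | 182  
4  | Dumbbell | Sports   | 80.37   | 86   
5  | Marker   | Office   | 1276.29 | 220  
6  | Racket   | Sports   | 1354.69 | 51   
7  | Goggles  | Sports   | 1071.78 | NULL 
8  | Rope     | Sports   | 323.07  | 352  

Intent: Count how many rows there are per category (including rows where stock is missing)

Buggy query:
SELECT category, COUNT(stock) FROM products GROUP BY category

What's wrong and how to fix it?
Bug: COUNT(stock) skips NULLs, so groups with missing stock are undercounted

Fix: Replace COUNT(stock) with COUNT(*)

Corrected query:
SELECT category, COUNT(*) FROM products GROUP BY category

Result:
category | COUNT(*)
---------+---------
Office   | 3       
Sports   | 5       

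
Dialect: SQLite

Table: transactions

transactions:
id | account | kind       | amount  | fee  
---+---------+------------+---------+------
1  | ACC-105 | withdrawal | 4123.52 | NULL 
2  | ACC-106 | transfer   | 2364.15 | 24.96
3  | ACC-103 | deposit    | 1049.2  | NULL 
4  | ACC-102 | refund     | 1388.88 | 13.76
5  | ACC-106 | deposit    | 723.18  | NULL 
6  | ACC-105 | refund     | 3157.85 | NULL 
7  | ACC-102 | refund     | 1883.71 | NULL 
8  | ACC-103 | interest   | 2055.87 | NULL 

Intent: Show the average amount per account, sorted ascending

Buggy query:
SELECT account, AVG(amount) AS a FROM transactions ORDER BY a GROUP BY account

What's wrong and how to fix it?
Bug: ORDER BY appears before GROUP BY; SQL clause order requires GROUP BY first

Fix: Reorder: SELECT … FROM … GROUP BY … ORDER BY …

Corrected query:
SELECT account, AVG(amount) AS a FROM transactions GROUP BY account ORDER BY a

Result:
account | a       
--------+---------
ACC-106 | 1543.665
ACC-103 | 1552.535
ACC-102 | 1636.295
ACC-105 | 3640.685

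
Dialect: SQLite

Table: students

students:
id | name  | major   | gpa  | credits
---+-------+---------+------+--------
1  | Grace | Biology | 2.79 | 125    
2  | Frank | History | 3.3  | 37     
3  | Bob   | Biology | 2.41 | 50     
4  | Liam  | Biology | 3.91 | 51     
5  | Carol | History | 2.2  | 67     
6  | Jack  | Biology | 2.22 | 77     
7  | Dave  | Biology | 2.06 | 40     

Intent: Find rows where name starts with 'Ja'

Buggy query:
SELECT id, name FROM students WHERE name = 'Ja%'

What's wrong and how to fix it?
Bug: '=' compares the literal string including the % character; pattern matching needs LIKE

Fix: Use LIKE for wildcard pattern matching

Corrected query:
SELECT id, name FROM students WHERE name LIKE 'Ja%'

Result:
id | name
---+-----
6  | Jack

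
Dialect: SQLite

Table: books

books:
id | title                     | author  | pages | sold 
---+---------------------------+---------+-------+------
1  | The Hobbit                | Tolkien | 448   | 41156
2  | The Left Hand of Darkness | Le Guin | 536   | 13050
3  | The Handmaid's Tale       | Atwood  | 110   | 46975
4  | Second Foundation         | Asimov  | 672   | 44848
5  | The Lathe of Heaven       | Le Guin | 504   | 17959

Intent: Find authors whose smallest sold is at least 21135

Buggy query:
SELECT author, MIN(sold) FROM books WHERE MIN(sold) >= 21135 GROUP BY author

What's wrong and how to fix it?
Bug: MIN() in WHERE is a misuse of aggregate

Fix: Use HAVING for the per-group MIN condition

Corrected query:
SELECT author, MIN(sold) FROM books GROUP BY author HAVING MIN(sold) >= 21135

Result:
author  | MIN(sold)
--------+----------
Asimov  | 44848    
Atwood  | 46975    
Tolkien | 41156    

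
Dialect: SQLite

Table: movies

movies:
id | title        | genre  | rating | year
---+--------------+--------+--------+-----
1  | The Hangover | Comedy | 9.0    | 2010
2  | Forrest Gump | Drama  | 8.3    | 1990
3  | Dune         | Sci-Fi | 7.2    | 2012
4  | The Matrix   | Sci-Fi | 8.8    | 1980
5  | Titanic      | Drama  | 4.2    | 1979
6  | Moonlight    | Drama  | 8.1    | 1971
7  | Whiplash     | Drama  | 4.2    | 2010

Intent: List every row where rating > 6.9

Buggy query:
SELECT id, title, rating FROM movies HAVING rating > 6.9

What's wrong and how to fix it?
Bug: HAVING filters the output of aggregation, but this query has no GROUP BY and no aggregate functions, so SQLite rejects it (HAVING clause on a non-aggregate query); the condition here is per row

Fix: Replace HAVING with WHERE since the condition applies to individual rows

Corrected query:
SELECT id, title, rating FROM movies WHERE rating > 6.9

Result:
id | title        | rating
---+--------------+-------
1  | The Hangover | 9     
2  | Forrest Gump | 8.3   
3  | Dune         | 7.2   
4  | The Matrix   | 8.8   
6  | Moonlight    | 8.1   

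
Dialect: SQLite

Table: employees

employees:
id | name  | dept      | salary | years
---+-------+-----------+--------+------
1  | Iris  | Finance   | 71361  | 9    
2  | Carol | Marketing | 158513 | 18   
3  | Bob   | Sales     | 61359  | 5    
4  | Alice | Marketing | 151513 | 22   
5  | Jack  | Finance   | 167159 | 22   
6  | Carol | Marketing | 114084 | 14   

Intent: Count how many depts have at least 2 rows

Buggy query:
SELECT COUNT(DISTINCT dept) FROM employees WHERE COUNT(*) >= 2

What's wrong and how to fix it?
Bug: WHERE filters individual rows, not groups, so a group-level COUNT is invalid there

Fix: Group first with HAVING COUNT(*) >= 2, then COUNT the resulting groups

Corrected query:
SELECT COUNT(*) FROM (SELECT dept FROM employees GROUP BY dept HAVING COUNT(*) >= 2)

Result:
COUNT(*)
--------
2       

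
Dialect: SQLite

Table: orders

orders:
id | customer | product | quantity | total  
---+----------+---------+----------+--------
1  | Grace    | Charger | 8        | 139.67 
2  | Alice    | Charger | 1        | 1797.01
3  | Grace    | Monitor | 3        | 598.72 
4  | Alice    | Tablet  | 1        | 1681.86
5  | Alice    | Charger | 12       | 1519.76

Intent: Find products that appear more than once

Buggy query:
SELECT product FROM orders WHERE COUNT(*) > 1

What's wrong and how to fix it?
Bug: COUNT(*) is an aggregate and cannot be used in WHERE

Fix: GROUP BY product, then filter groups with HAVING COUNT(*) > 1

Corrected query:
SELECT product FROM orders GROUP BY product HAVING COUNT(*) > 1

Result:
product
-------
Charger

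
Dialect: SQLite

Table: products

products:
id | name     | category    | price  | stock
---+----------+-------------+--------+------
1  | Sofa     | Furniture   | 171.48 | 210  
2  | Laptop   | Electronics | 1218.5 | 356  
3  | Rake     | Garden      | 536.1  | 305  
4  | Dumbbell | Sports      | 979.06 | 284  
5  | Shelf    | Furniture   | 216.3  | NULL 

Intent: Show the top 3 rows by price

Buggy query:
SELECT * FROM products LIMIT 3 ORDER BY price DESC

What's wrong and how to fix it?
Bug: ORDER BY cannot follow LIMIT; LIMIT is the final clause

Fix: Sort with ORDER BY, then apply LIMIT

Corrected query:
SELECT * FROM products ORDER BY price DESC LIMIT 3

Result:
id | name     | category    | price  | stock
---+----------+-------------+--------+------
2  | Laptop   | Electronics | 1218.5 | 356  
4  | Dumbbell | Sports      | 979.06 | 284  
3  | Rake     | Garden      | 536.1  | 305  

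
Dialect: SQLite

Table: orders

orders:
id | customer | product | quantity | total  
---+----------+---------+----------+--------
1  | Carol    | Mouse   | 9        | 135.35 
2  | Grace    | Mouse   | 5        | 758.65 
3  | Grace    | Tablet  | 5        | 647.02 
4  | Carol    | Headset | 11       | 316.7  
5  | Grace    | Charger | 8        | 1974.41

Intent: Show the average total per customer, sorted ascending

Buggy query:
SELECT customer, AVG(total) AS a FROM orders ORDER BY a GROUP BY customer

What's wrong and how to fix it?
Bug: GROUP BY must precede ORDER BY

Fix: Move ORDER BY to the end, after GROUP BY

Corrected query:
SELECT customer, AVG(total) AS a FROM orders GROUP BY customer ORDER BY a

Result:
customer | a          
---------+------------
Carol    | 226.025    
Grace    | 1126.693333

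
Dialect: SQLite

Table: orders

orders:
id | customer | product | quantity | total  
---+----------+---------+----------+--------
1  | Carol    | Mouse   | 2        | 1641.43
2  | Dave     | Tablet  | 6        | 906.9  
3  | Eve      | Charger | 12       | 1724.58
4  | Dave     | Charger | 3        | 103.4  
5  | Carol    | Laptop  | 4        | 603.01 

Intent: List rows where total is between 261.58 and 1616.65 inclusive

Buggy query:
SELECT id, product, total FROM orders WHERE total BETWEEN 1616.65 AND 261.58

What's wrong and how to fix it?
Bug: BETWEEN expects the lower bound first; with 1616.65 AND 261.58 the range is empty

Fix: Swap the bounds so the smaller value comes first

Corrected query:
SELECT id, product, total FROM orders WHERE total BETWEEN 261.58 AND 1616.65

Result:
id | product | total 
---+---------+-------
2  | Tablet  | 906.9 
5  | Laptop  | 603.01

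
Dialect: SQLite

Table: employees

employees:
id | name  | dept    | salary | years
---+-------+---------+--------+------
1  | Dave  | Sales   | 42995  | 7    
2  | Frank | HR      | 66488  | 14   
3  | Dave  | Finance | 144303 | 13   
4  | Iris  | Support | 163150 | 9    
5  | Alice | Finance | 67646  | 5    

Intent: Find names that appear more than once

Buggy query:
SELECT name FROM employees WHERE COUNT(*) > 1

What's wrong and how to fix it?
Bug: COUNT(*) is an aggregate and cannot be used in WHERE

Fix: Group first, then use HAVING for the count condition

Corrected query:
SELECT name FROM employees GROUP BY name HAVING COUNT(*) > 1

Result:
name
----
Dave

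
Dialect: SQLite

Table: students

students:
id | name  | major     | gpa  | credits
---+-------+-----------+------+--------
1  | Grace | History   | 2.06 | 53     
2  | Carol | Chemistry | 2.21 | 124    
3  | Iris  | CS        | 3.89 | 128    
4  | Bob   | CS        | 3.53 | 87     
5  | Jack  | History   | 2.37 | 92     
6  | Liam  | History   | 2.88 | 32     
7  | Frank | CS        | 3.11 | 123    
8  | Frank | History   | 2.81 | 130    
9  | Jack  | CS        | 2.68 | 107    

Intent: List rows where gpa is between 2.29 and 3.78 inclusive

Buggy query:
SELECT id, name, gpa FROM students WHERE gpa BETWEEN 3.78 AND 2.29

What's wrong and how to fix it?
Bug: BETWEEN expects the lower bound first; with 3.78 AND 2.29 the range is empty

Fix: Swap the bounds so the smaller value comes first

Corrected query:
SELECT id, name, gpa FROM students WHERE gpa BETWEEN 2.29 AND 3.78

Result:
id | name  | gpa 
---+-------+-----
4  | Bob   | 3.53
5  | Jack  | 2.37
6  | Liam  | 2.88
7  | Frank | 3.11
8  | Frank | 2.81
9  | Jack  | 2.68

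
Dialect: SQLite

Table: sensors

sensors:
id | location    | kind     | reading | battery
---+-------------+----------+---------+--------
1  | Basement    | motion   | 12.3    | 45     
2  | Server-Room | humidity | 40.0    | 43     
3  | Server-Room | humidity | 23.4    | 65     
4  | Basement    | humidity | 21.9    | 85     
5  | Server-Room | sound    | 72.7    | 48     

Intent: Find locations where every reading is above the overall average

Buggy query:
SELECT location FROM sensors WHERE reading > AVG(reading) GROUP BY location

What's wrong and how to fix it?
Bug: WHERE evaluates per row before aggregation, so AVG() is unavailable

Fix: Compute the overall average in a scalar subquery and compare each group's MIN against it in HAVING

Corrected query:
SELECT location FROM sensors GROUP BY location HAVING MIN(reading) > (SELECT AVG(reading) FROM sensors)

Result:
(no rows)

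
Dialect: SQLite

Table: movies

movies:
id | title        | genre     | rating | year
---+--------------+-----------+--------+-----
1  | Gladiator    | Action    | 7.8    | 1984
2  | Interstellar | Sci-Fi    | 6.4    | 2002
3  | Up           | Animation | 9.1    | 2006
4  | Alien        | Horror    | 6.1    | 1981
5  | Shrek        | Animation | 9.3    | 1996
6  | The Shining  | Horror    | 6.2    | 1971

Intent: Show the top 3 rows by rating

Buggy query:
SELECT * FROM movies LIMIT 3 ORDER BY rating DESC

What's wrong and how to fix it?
Bug: LIMIT must come after ORDER BY

Fix: Swap the clauses: ORDER BY first, then LIMIT

Corrected query:
SELECT * FROM movies ORDER BY rating DESC LIMIT 3

Result:
id | title     | genre     | rating | year
---+-----------+-----------+--------+-----
5  | Shrek     | Animation | 9.3    | 1996
3  | Up        | Animation | 9.1    | 2006
1  | Gladiator | Action    | 7.8    | 1984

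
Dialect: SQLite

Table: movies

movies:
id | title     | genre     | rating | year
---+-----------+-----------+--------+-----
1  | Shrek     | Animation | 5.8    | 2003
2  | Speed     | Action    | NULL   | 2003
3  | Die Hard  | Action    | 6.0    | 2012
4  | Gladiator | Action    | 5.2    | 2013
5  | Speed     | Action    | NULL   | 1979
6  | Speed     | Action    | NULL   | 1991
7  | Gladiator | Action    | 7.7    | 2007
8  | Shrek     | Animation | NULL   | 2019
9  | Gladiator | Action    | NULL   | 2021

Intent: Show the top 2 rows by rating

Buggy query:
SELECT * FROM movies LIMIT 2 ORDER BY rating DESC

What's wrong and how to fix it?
Bug: LIMIT must come after ORDER BY

Fix: Swap the clauses: ORDER BY first, then LIMIT

Corrected query:
SELECT * FROM movies ORDER BY rating DESC LIMIT 2

Result:
id | title     | genre  | rating | year
---+-----------+--------+--------+-----
7  | Gladiator | Action | 7.7    | 2007
3  | Die Hard  | Action | 6      | 2012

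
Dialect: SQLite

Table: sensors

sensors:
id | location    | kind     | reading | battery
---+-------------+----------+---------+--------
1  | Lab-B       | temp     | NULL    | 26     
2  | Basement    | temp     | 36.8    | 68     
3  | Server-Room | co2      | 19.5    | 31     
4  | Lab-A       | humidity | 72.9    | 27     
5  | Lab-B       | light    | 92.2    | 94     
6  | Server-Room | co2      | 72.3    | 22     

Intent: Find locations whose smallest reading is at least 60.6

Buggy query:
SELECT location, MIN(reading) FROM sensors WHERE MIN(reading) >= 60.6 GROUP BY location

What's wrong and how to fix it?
Bug: MIN() in WHERE is a misuse of aggregate

Fix: Use HAVING for the per-group MIN condition

Corrected query:
SELECT location, MIN(reading) FROM sensors GROUP BY location HAVING MIN(reading) >= 60.6

Result:
location | MIN(reading)
---------+-------------
Lab-A    | 72.9        
Lab-B    | 92.2        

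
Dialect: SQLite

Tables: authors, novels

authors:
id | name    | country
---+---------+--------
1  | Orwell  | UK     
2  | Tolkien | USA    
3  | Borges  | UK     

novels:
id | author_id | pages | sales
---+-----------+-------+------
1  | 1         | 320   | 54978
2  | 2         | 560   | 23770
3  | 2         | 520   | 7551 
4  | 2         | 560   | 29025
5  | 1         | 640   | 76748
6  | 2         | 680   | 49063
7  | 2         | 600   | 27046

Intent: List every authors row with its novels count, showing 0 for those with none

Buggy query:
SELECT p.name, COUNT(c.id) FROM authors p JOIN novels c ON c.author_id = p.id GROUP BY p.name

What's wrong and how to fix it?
Bug: An inner join excludes parents with zero children

Fix: Switch to LEFT JOIN to retain unmatched parent rows

Corrected query:
SELECT p.name, COUNT(c.id) FROM authors p LEFT JOIN novels c ON c.author_id = p.id GROUP BY p.name

Result:
name    | COUNT(c.id)
--------+------------
Borges  | 0          
Orwell  | 2          
Tolkien | 5          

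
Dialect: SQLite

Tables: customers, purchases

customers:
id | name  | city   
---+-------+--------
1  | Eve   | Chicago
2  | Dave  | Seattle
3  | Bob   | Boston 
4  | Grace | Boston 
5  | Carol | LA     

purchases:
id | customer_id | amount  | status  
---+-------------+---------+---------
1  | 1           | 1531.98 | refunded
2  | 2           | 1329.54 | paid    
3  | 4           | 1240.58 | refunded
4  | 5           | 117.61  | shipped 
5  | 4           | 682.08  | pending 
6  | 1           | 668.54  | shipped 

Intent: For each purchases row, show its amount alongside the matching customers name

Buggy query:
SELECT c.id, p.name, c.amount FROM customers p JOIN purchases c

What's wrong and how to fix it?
Bug: Missing join condition: each purchases row is matched to all customers rows instead of just its own

Fix: Add ON c.customer_id = p.id to the JOIN

Corrected query:
SELECT c.id, p.name, c.amount FROM customers p JOIN purchases c ON c.customer_id = p.id

Result:
id | name  | amount 
---+-------+--------
1  | Eve   | 1531.98
2  | Dave  | 1329.54
3  | Grace | 1240.58
4  | Carol | 117.61 
5  | Grace | 682.08 
6  | Eve   | 668.54 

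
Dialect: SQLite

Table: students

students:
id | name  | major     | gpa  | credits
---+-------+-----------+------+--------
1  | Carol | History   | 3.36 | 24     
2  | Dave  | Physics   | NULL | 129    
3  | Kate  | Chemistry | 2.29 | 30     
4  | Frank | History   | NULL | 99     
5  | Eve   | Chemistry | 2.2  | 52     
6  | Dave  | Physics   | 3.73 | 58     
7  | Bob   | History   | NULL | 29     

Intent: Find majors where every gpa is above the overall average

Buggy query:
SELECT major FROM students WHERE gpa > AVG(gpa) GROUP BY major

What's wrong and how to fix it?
Bug: WHERE evaluates per row before aggregation, so AVG() is unavailable

Fix: Use a subquery for AVG and a HAVING MIN(...) filter so the condition holds for every row in the group

Corrected query:
SELECT major FROM students GROUP BY major HAVING MIN(gpa) > (SELECT AVG(gpa) FROM students)

Result:
major  
-------
History
Physics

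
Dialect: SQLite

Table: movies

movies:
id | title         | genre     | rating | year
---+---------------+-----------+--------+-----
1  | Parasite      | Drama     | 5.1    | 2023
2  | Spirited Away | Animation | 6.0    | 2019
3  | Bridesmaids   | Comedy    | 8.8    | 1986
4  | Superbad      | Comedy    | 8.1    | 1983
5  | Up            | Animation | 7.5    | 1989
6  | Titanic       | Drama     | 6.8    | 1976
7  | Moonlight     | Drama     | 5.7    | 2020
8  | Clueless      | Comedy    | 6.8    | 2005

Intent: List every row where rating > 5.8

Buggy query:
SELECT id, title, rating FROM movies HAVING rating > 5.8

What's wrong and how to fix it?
Bug: This is a non-aggregate query (no GROUP BY, no aggregates), so in SQLite the HAVING clause is invalid here; a row-level condition belongs in WHERE

Fix: Replace HAVING with WHERE since the condition applies to individual rows

Corrected query:
SELECT id, title, rating FROM movies WHERE rating > 5.8

Result:
id | title         | rating
---+---------------+-------
2  | Spirited Away | 6     
3  | Bridesmaids   | 8.8   
4  | Superbad      | 8.1   
5  | Up            | 7.5   
6  | Titanic       | 6.8   
8  | Clueless      | 6.8   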